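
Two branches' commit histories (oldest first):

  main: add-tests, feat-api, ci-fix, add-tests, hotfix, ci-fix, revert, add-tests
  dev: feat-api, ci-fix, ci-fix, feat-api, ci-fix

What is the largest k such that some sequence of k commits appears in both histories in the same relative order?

Match feat-api [2,1], ci-fix [3,3], ci-fix [6,5] — 3 commits in the same relative order in both. Since dp[8][5] = 3, nothing longer is possible.

3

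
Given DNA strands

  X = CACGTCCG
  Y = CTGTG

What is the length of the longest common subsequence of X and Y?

Let dp[i][j] be the LCS length of the first i bases of X and the first j bases of Y. dp[i][j] = dp[i-1][j-1]+1 when the i-th and j-th bases match, else max(dp[i-1][j], dp[i][j-1]).
    ·  C  T  G  T  G
 ·  0  0  0  0  0  0
 C  0  1  1  1  1  1
 A  0  1  1  1  1  1
 C  0  1  1  1  1  1
 G  0  1  1  2  2  2
 T  0  1  2  2  3  3
 C  0  1  2  2  3  3
 C  0  1  2  2  3  3
 G  0  1  2  3  3  4
dp[8][5] = 4. One LCS (by backtracking along matches): CGTG.

4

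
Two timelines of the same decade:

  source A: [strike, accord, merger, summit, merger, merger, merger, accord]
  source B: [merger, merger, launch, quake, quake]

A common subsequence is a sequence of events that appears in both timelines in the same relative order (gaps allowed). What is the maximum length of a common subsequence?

One common subsequence of length 2: merger [3,1]; then merger [5,2]. The LCS DP gives dp[8][5] = 2, so this is optimal.

2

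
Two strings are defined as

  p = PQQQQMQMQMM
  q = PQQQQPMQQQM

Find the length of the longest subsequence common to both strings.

9

Taking P at p[1]=q[1], then Q at p[2]=q[2], then Q at p[3]=q[3], then Q at p[4]=q[4], then Q at p[5]=q[5], then M at p[6]=q[7], then Q at p[7]=q[9], then Q at p[9]=q[10], then M at p[11]=q[11] gives a common subsequence of length 9, and the DP table's final entry dp[11][11] is also 9, so no common subsequence is longer.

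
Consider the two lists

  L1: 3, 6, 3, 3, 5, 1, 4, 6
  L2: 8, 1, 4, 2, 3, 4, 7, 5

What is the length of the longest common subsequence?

Let dp[i][j] be the LCS length of the first i values of L1 and the first j values of L2. dp[i][j] = dp[i-1][j-1]+1 when the i-th and j-th values match, else max(dp[i-1][j], dp[i][j-1]).
    ·  8  1  4  2  3  4  7  5
 ·  0  0  0  0  0  0  0  0  0
 3  0  0  0  0  0  1  1  1  1
 6  0  0  0  0  0  1  1  1  1
 3  0  0  0  0  0  1  1  1  1
 3  0  0  0  0  0  1  1  1  1
 5  0  0  0  0  0  1  1  1  2
 1  0  0  1  1  1  1  1  1  2
 4  0  0  1  2  2  2  2  2  2
 6  0  0  1  2  2  2  2  2  2
dp[8][8] = 2. One LCS (by backtracking along matches): 3, 5.

2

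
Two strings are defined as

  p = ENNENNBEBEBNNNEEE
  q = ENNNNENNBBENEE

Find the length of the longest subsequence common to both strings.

12

Match E (p #1, q #1) → N (p #2, q #4) → N (p #3, q #5) → E (p #4, q #6) → N (p #5, q #7) → N (p #6, q #8) → B (p #7, q #9) → B (p #9, q #10) → E (p #10, q #11) → N (p #14, q #12) → E (p #16, q #13) → E (p #17, q #14) — 12 characters in the same relative order in both, and the DP table's final entry dp[17][14] is also 12, so no common subsequence is longer.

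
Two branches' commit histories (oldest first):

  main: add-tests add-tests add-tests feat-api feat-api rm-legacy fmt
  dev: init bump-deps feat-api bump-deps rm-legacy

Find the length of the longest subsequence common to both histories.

2

Pick feat-api [4,3]; then rm-legacy [6,5]; all 2 commits appear in both, in order, and the DP table's final entry dp[7][5] is also 2, so no common subsequence is longer.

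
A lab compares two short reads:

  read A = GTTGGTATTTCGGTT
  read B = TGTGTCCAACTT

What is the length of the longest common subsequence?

8

One common subsequence of length 8: G [1,2]; then T [3,3]; then G [5,4]; then T [6,5]; then A [7,9]; then C [11,10]; then T [14,11]; then T [15,12]. dp[15][12] = 8 confirms this is the maximum.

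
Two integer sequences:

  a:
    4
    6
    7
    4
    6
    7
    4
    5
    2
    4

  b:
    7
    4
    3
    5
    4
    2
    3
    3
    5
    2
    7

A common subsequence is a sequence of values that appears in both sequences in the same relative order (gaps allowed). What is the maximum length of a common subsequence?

Let dp[i][j] be the LCS length of the first i values of a and the first j values of b. dp[i][j] = dp[i-1][j-1]+1 when the i-th and j-th values match, else max(dp[i-1][j], dp[i][j-1]).
    ·  7  4  3  5  4  2  3  3  5  2  7
 ·  0  0  0  0  0  0  0  0  0  0  0  0
 4  0  0  1  1  1  1  1  1  1  1  1  1
 6  0  0  1  1  1  1  1  1  1  1  1  1
 7  0  1  1  1  1  1  1  1  1  1  1  2
 4  0  1  2  2  2  2  2  2  2  2  2  2
 6  0  1  2  2  2  2  2  2  2  2  2  2
 7  0  1  2  2  2  2  2  2  2  2  2  3
 4  0  1  2  2  2  3  3  3  3  3  3  3
 5  0  1  2  2  3  3  3  3  3  4  4  4
 2  0  1  2  2  3  3  4  4  4  4  5  5
 4  0  1  2  2  3  4  4  4  4  4  5  5
dp[10][11] = 5. One LCS (by backtracking along matches): 7, 4, 4, 5, 2.

5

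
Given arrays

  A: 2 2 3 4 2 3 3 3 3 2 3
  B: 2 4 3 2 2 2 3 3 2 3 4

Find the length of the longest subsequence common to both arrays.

Match 2 at A[1]=B[4], then 2 at A[2]=B[5], then 2 at A[5]=B[6], then 3 at A[8]=B[7], then 3 at A[9]=B[8], then 2 at A[10]=B[9], then 3 at A[11]=B[10] — 7 values in the same relative order in both. dp[11][11] = 7 confirms this is the maximum.

7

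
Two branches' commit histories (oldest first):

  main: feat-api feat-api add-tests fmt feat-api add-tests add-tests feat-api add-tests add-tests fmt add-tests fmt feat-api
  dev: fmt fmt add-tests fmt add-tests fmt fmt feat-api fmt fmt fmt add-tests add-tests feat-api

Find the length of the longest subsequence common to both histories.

Taking add-tests [3,3], fmt [4,4], add-tests [6,5], feat-api [8,8], add-tests [10,12], add-tests [12,13], feat-api [14,14] gives a common subsequence of length 7, and the DP table's final entry dp[14][14] is also 7, so no common subsequence is longer.

7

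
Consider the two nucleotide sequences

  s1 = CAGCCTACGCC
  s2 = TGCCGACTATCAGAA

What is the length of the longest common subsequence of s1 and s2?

One common subsequence of length 7: C [1,4], then A [2,6], then C [5,7], then T [6,8], then A [7,9], then C [8,11], then G [9,13]. dp[11][15] = 7 confirms this is the maximum.

7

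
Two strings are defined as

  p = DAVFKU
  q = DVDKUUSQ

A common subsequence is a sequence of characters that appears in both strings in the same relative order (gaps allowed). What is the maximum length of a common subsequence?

Match D at p[1]=q[1]; then V at p[3]=q[2]; then K at p[5]=q[4]; then U at p[6]=q[6] — 4 characters in the same relative order in both. dp[6][8] = 4 confirms this is the maximum.

4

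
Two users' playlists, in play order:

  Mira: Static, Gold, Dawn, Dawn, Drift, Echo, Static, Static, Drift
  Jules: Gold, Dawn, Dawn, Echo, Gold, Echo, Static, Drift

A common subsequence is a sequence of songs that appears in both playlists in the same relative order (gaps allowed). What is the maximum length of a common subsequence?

6

Match Gold (Mira #2, Jules #1); then Dawn (Mira #3, Jules #2); then Dawn (Mira #4, Jules #3); then Echo (Mira #6, Jules #6); then Static (Mira #8, Jules #7); then Drift (Mira #9, Jules #8) — 6 songs in the same relative order in both. Since dp[9][8] = 6, nothing longer is possible.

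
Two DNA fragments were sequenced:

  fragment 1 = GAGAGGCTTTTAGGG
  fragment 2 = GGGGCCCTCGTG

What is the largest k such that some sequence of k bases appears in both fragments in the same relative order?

8

Taking G [1,1] → G [3,2] → G [5,3] → G [6,4] → C [7,7] → T [8,8] → T [11,11] → G [15,12] gives a common subsequence of length 8. dp[15][12] = 8 confirms this is the maximum.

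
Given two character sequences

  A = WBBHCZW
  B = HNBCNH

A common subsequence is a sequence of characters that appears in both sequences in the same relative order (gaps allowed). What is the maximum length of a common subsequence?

2

Let dp[i][j] be the LCS length of the first i characters of A and the first j characters of B. dp[i][j] = dp[i-1][j-1]+1 when the i-th and j-th characters match, else max(dp[i-1][j], dp[i][j-1]).
    ·  H  N  B  C  N  H
 ·  0  0  0  0  0  0  0
 W  0  0  0  0  0  0  0
 B  0  0  0  1  1  1  1
 B  0  0  0  1  1  1  1
 H  0  1  1  1  1  1  2
 C  0  1  1  1  2  2  2
 Z  0  1  1  1  2  2  2
 W  0  1  1  1  2  2  2
dp[7][6] = 2. One LCS (by backtracking along matches): BH.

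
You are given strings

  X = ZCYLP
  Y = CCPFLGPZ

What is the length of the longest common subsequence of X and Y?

Taking C [2,2], then L [4,5], then P [5,7] gives a common subsequence of length 3. Since dp[5][8] = 3, nothing longer is possible.

3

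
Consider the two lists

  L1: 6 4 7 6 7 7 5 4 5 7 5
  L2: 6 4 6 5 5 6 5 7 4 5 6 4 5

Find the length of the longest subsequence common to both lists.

7

Match 6 [1,1], then 4 [2,2], then 6 [4,6], then 7 [5,8], then 5 [7,10], then 4 [8,12], then 5 [11,13] — 7 values in the same relative order in both. dp[11][13] = 7 confirms this is the maximum.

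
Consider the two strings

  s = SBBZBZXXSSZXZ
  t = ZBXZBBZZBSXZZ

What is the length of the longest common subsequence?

7

Pick B [2,5], then B [3,6], then Z [4,8], then B [5,9], then X [8,11], then Z [11,12], then Z [13,13]; all 7 characters appear in both, in order. dp[13][13] = 7 confirms this is the maximum.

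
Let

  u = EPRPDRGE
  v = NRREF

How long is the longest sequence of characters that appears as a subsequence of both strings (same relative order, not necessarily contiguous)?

Let dp[i][j] be the LCS length of the first i characters of u and the first j characters of v. dp[i][j] = dp[i-1][j-1]+1 when the i-th and j-th characters match, else max(dp[i-1][j], dp[i][j-1]).
    ·  N  R  R  E  F
 ·  0  0  0  0  0  0
 E  0  0  0  0  1  1
 P  0  0  0  0  1  1
 R  0  0  1  1  1  1
 P  0  0  1  1  1  1
 D  0  0  1  1  1  1
 R  0  0  1  2  2  2
 G  0  0  1  2  2  2
 E  0  0  1  2  3  3
dp[8][5] = 3. One LCS (by backtracking along matches): RRE.

3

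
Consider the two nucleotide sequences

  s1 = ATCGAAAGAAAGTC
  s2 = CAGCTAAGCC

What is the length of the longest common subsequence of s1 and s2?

7

Let dp[i][j] be the LCS length of the first i bases of s1 and the first j bases of s2. dp[i][j] = dp[i-1][j-1]+1 when the i-th and j-th bases match, else max(dp[i-1][j], dp[i][j-1]).
    ·  C  A  G  C  T  A  A  G  C  C
 ·  0  0  0  0  0  0  0  0  0  0  0
 A  0  0  1  1  1  1  1  1  1  1  1
 T  0  0  1  1  1  2  2  2  2  2  2
 C  0  1  1  1  2  2  2  2  2  3  3
 G  0  1  1  2  2  2  2  2  3  3  3
 A  0  1  2  2  2  2  3  3  3  3  3
 A  0  1  2  2  2  2  3  4  4  4  4
 A  0  1  2  2  2  2  3  4  4  4  4
 G  0  1  2  3  3  3  3  4  5  5  5
 A  0  1  2  3  3  3  4  4  5  5  5
 A  0  1  2  3  3  3  4  5  5  5  5
 A  0  1  2  3  3  3  4  5  5  5  5
 G  0  1  2  3  3  3  4  5  6  6  6
 T  0  1  2  3  3  4  4  5  6  6  6
 C  0  1  2  3  4  4  4  5  6  7  7
dp[14][10] = 7. One LCS (by backtracking along matches): CAGAAGC.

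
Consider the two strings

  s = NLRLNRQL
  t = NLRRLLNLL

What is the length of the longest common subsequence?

Let dp[i][j] be the LCS length of the first i characters of s and the first j characters of t. dp[i][j] = dp[i-1][j-1]+1 when the i-th and j-th characters match, else max(dp[i-1][j], dp[i][j-1]).
    ·  N  L  R  R  L  L  N  L  L
 ·  0  0  0  0  0  0  0  0  0  0
 N  0  1  1  1  1  1  1  1  1  1
 L  0  1  2  2  2  2  2  2  2  2
 R  0  1  2  3  3  3  3  3  3  3
 L  0  1  2  3  3  4  4  4  4  4
 N  0  1  2  3  3  4  4  5  5  5
 R  0  1  2  3  4  4  4  5  5  5
 Q  0  1  2  3  4  4  4  5  5  5
 L  0  1  2  3  4  5  5  5  6  6
dp[8][9] = 6. One LCS (by backtracking along matches): NLRLNL.

6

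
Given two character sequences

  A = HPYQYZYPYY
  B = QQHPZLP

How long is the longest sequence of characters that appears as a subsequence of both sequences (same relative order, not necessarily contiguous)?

Match H at A[1]=B[3] → P at A[2]=B[4] → Z at A[6]=B[5] → P at A[8]=B[7] — 4 characters in the same relative order in both. Since dp[10][7] = 4, nothing longer is possible.

4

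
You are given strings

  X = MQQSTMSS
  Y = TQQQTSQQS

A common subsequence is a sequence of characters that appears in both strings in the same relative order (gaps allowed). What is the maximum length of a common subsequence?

Let dp[i][j] be the LCS length of the first i characters of X and the first j characters of Y. dp[i][j] = dp[i-1][j-1]+1 when the i-th and j-th characters match, else max(dp[i-1][j], dp[i][j-1]).
    ·  T  Q  Q  Q  T  S  Q  Q  S
 ·  0  0  0  0  0  0  0  0  0  0
 M  0  0  0  0  0  0  0  0  0  0
 Q  0  0  1  1  1  1  1  1  1  1
 Q  0  0  1  2  2  2  2  2  2  2
 S  0  0  1  2  2  2  3  3  3  3
 T  0  1  1  2  2  3  3  3  3  3
 M  0  1  1  2  2  3  3  3  3  3
 S  0  1  1  2  2  3  4  4  4  4
 S  0  1  1  2  2  3  4  4  4  5
dp[8][9] = 5. One LCS (by backtracking along matches): QQTSS.

5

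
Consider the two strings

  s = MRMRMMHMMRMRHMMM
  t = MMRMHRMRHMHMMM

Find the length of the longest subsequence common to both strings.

12

Taking M [1,1], then M [3,2], then R [4,3], then M [6,4], then H [7,5], then M [9,7], then R [10,8], then M [11,10], then H [13,11], then M [14,12], then M [15,13], then M [16,14] gives a common subsequence of length 12. The LCS DP gives dp[16][14] = 12, so this is optimal.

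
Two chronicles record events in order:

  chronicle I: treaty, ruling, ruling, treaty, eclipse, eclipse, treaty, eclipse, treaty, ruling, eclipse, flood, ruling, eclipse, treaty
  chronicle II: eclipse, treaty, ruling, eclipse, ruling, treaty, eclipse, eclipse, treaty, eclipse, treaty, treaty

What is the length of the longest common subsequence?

10

One common subsequence of length 10: treaty (chronicle I #1, chronicle II #2), ruling (chronicle I #2, chronicle II #3), ruling (chronicle I #3, chronicle II #5), treaty (chronicle I #4, chronicle II #6), eclipse (chronicle I #5, chronicle II #7), eclipse (chronicle I #6, chronicle II #8), treaty (chronicle I #7, chronicle II #9), eclipse (chronicle I #8, chronicle II #10), treaty (chronicle I #9, chronicle II #11), treaty (chronicle I #15, chronicle II #12). The LCS DP gives dp[15][12] = 10, so this is optimal.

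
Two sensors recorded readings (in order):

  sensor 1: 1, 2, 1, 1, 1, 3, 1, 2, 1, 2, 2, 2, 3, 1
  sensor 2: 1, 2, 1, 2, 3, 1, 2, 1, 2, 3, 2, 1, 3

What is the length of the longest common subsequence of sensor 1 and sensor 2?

10

Match 1 at sensor 1[1]=sensor 2[1], 2 at sensor 1[2]=sensor 2[2], 1 at sensor 1[3]=sensor 2[3], 3 at sensor 1[6]=sensor 2[5], 1 at sensor 1[7]=sensor 2[6], 2 at sensor 1[8]=sensor 2[7], 1 at sensor 1[9]=sensor 2[8], 2 at sensor 1[10]=sensor 2[9], 2 at sensor 1[11]=sensor 2[11], 3 at sensor 1[13]=sensor 2[13] — 10 values in the same relative order in both. dp[14][13] = 10 confirms this is the maximum.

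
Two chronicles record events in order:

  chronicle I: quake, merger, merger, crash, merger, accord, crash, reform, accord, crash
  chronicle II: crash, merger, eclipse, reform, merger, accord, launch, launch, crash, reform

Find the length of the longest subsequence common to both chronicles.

5

Pick merger [2,2]; then merger [5,5]; then accord [6,6]; then crash [7,9]; then reform [8,10]; all 5 events appear in both, in order. dp[10][10] = 5 confirms this is the maximum.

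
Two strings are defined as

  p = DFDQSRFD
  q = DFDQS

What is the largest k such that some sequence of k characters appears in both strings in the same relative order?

Match D (p #1, q #1), F (p #2, q #2), D (p #3, q #3), Q (p #4, q #4), S (p #5, q #5) — 5 characters in the same relative order in both, and the DP table's final entry dp[8][5] is also 5, so no common subsequence is longer.

5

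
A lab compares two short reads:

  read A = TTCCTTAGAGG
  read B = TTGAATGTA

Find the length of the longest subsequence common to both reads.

Match T [1,1] → T [2,2] → T [5,6] → T [6,8] → A [9,9] — 5 bases in the same relative order in both. dp[11][9] = 5 confirms this is the maximum.

5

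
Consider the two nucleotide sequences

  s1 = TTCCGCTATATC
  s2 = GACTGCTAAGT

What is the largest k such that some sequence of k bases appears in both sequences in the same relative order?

7

Taking T (s1 #2, s2 #4); then G (s1 #5, s2 #5); then C (s1 #6, s2 #6); then T (s1 #7, s2 #7); then A (s1 #8, s2 #8); then A (s1 #10, s2 #9); then T (s1 #11, s2 #11) gives a common subsequence of length 7. Since dp[12][11] = 7, nothing longer is possible.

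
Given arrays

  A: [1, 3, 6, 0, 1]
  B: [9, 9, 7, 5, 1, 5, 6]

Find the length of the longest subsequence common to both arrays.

2

Let dp[i][j] be the LCS length of the first i values of A and the first j values of B. dp[i][j] = dp[i-1][j-1]+1 when the i-th and j-th values match, else max(dp[i-1][j], dp[i][j-1]).
    ·  9  9  7  5  1  5  6
 ·  0  0  0  0  0  0  0  0
 1  0  0  0  0  0  1  1  1
 3  0  0  0  0  0  1  1  1
 6  0  0  0  0  0  1  1  2
 0  0  0  0  0  0  1  1  2
 1  0  0  0  0  0  1  1  2
dp[5][7] = 2. One LCS (by backtracking along matches): 1, 6.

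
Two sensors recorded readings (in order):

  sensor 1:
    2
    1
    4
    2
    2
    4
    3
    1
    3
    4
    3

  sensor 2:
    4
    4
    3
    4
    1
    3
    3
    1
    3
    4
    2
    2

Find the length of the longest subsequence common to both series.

6

Pick 4 at sensor 1[3]=sensor 2[2] → 4 at sensor 1[6]=sensor 2[4] → 3 at sensor 1[7]=sensor 2[7] → 1 at sensor 1[8]=sensor 2[8] → 3 at sensor 1[9]=sensor 2[9] → 4 at sensor 1[10]=sensor 2[10]; all 6 values appear in both, in order. Since dp[11][12] = 6, nothing longer is possible.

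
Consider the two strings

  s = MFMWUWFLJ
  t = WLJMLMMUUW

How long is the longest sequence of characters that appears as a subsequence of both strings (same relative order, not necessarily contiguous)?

4

One common subsequence of length 4: M (s #1, t #6), then M (s #3, t #7), then U (s #5, t #9), then W (s #6, t #10). The LCS DP gives dp[9][10] = 4, so this is optimal.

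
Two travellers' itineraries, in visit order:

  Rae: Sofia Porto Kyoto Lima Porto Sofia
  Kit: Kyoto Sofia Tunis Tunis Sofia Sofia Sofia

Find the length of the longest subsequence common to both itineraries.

2

Match Sofia [1,6], then Sofia [6,7] — 2 stops in the same relative order in both. The LCS DP gives dp[6][7] = 2, so this is optimal.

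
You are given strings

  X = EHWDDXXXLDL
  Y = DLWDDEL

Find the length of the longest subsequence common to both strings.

4

Let dp[i][j] be the LCS length of the first i characters of X and the first j characters of Y. dp[i][j] = dp[i-1][j-1]+1 when the i-th and j-th characters match, else max(dp[i-1][j], dp[i][j-1]).
    ·  D  L  W  D  D  E  L
 ·  0  0  0  0  0  0  0  0
 E  0  0  0  0  0  0  1  1
 H  0  0  0  0  0  0  1  1
 W  0  0  0  1  1  1  1  1
 D  0  1  1  1  2  2  2  2
 D  0  1  1  1  2  3  3  3
 X  0  1  1  1  2  3  3  3
 X  0  1  1  1  2  3  3  3
 X  0  1  1  1  2  3  3  3
 L  0  1  2  2  2  3  3  4
 D  0  1  2  2  3  3  3  4
 L  0  1  2  2  3  3  3  4
dp[11][7] = 4. One LCS (by backtracking along matches): WDDL.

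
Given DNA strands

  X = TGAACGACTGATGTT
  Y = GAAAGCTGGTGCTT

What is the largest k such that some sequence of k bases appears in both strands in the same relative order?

Taking G (X #2, Y #1), A (X #3, Y #3), A (X #4, Y #4), G (X #6, Y #5), C (X #8, Y #6), T (X #9, Y #7), G (X #10, Y #9), T (X #12, Y #10), G (X #13, Y #11), T (X #14, Y #13), T (X #15, Y #14) gives a common subsequence of length 11. Since dp[15][14] = 11, nothing longer is possible.

11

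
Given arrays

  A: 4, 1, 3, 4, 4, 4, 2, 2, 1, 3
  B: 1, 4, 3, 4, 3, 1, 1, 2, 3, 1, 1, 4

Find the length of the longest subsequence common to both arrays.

Pick 4 [1,2]; then 3 [3,3]; then 4 [4,4]; then 2 [7,8]; then 1 [9,11]; all 5 values appear in both, in order. The LCS DP gives dp[10][12] = 5, so this is optimal.

5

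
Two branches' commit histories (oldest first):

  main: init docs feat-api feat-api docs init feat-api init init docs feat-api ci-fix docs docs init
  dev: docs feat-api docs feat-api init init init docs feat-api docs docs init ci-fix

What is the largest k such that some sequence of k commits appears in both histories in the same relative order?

11

One common subsequence of length 11: docs (main #2, dev #1); then feat-api (main #3, dev #2); then feat-api (main #4, dev #4); then init (main #6, dev #5); then init (main #8, dev #6); then init (main #9, dev #7); then docs (main #10, dev #8); then feat-api (main #11, dev #9); then docs (main #13, dev #10); then docs (main #14, dev #11); then init (main #15, dev #12), and the DP table's final entry dp[15][13] is also 11, so no common subsequence is longer.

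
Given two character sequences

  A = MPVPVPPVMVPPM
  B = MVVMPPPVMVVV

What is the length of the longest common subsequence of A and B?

Match M (A #1, B #1), then V (A #3, B #3), then P (A #4, B #5), then P (A #6, B #6), then P (A #7, B #7), then V (A #8, B #8), then M (A #9, B #9), then V (A #10, B #12) — 8 characters in the same relative order in both. Since dp[13][12] = 8, nothing longer is possible.

8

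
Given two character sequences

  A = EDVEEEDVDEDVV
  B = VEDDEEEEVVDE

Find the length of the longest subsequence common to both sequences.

8

Taking E [1,2], D [2,4], E [4,6], E [5,7], E [6,8], V [8,10], D [9,11], E [10,12] gives a common subsequence of length 8, and the DP table's final entry dp[13][12] is also 8, so no common subsequence is longer.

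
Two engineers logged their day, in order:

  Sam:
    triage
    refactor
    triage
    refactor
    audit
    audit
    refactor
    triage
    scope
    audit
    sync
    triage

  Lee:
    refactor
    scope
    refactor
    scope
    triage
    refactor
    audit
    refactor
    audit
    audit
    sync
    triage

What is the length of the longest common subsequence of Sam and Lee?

8

Match refactor (Sam #2, Lee #3); then triage (Sam #3, Lee #5); then refactor (Sam #4, Lee #6); then audit (Sam #5, Lee #7); then audit (Sam #6, Lee #9); then audit (Sam #10, Lee #10); then sync (Sam #11, Lee #11); then triage (Sam #12, Lee #12) — 8 tasks in the same relative order in both. dp[12][12] = 8 confirms this is the maximum.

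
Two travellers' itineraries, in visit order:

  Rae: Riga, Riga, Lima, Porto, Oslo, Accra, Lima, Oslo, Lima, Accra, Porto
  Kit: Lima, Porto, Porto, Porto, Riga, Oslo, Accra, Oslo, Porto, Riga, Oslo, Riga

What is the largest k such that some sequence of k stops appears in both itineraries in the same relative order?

One common subsequence of length 6: Lima at Rae[3]=Kit[1], Porto at Rae[4]=Kit[4], Oslo at Rae[5]=Kit[6], Accra at Rae[6]=Kit[7], Oslo at Rae[8]=Kit[8], Porto at Rae[11]=Kit[9]. dp[11][12] = 6 confirms this is the maximum.

6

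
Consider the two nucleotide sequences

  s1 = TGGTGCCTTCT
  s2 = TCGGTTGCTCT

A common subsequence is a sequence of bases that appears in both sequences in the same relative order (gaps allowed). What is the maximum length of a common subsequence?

Pick T [1,1], then G [2,3], then G [3,4], then T [4,6], then G [5,7], then C [7,8], then T [9,9], then C [10,10], then T [11,11]; all 9 bases appear in both, in order. The LCS DP gives dp[11][11] = 9, so this is optimal.

9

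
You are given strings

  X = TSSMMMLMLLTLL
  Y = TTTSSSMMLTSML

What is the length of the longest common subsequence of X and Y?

8

One common subsequence of length 8: T (X #1, Y #3); then S (X #2, Y #5); then S (X #3, Y #6); then M (X #5, Y #7); then M (X #6, Y #8); then L (X #7, Y #9); then M (X #8, Y #12); then L (X #13, Y #13). The LCS DP gives dp[13][13] = 8, so this is optimal.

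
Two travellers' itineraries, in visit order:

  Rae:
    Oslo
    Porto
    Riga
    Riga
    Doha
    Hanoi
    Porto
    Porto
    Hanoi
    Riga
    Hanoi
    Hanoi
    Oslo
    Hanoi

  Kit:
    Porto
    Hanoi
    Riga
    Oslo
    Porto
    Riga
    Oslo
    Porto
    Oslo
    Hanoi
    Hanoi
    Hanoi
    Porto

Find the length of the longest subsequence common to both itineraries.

Match Oslo at Rae[1]=Kit[4] → Porto at Rae[2]=Kit[5] → Riga at Rae[3]=Kit[6] → Porto at Rae[7]=Kit[8] → Hanoi at Rae[9]=Kit[10] → Hanoi at Rae[11]=Kit[11] → Hanoi at Rae[12]=Kit[12] — 7 stops in the same relative order in both. The LCS DP gives dp[14][13] = 7, so this is optimal.

7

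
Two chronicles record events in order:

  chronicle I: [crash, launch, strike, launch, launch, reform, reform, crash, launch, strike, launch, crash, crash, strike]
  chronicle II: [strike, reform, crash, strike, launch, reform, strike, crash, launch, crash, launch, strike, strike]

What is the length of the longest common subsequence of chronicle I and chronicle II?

One common subsequence of length 8: crash (chronicle I #1, chronicle II #3); then launch (chronicle I #2, chronicle II #5); then strike (chronicle I #3, chronicle II #7); then launch (chronicle I #5, chronicle II #9); then crash (chronicle I #8, chronicle II #10); then launch (chronicle I #9, chronicle II #11); then strike (chronicle I #10, chronicle II #12); then strike (chronicle I #14, chronicle II #13). dp[14][13] = 8 confirms this is the maximum.

8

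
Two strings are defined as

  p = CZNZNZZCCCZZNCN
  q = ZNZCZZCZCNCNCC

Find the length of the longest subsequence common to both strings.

Match Z (p #2, q #1) → N (p #3, q #2) → Z (p #4, q #3) → Z (p #6, q #5) → Z (p #7, q #6) → C (p #8, q #7) → C (p #9, q #9) → C (p #10, q #11) → N (p #13, q #12) → C (p #14, q #14) — 10 characters in the same relative order in both. The LCS DP gives dp[15][14] = 10, so this is optimal.

10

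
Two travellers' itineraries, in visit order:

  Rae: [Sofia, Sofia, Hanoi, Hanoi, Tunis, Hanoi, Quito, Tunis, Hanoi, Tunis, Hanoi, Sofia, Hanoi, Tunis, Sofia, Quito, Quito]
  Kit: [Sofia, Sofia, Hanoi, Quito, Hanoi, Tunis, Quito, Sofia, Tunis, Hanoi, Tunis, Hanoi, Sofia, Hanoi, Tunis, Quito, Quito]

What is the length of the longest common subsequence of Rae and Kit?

One common subsequence of length 15: Sofia [1,1]; then Sofia [2,2]; then Hanoi [3,3]; then Hanoi [4,5]; then Tunis [5,6]; then Quito [7,7]; then Tunis [8,9]; then Hanoi [9,10]; then Tunis [10,11]; then Hanoi [11,12]; then Sofia [12,13]; then Hanoi [13,14]; then Tunis [14,15]; then Quito [16,16]; then Quito [17,17]. Since dp[17][17] = 15, nothing longer is possible.

15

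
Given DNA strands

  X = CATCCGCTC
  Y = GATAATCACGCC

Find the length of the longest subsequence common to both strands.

7

Match A [2,5], T [3,6], C [4,7], C [5,9], G [6,10], C [7,11], C [9,12] — 7 bases in the same relative order in both. The LCS DP gives dp[9][12] = 7, so this is optimal.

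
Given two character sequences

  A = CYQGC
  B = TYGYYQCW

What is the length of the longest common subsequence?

One common subsequence of length 3: Y (A #2, B #5), then Q (A #3, B #6), then C (A #5, B #7). Since dp[5][8] = 3, nothing longer is possible.

3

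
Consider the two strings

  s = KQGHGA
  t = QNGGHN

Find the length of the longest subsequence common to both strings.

Taking Q (s #2, t #1); then G (s #3, t #4); then H (s #4, t #5) gives a common subsequence of length 3. The LCS DP gives dp[6][6] = 3, so this is optimal.

3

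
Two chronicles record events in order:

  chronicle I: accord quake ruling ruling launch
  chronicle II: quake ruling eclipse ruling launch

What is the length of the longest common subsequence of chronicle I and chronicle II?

4

One common subsequence of length 4: quake [2,1] → ruling [3,2] → ruling [4,4] → launch [5,5], and the DP table's final entry dp[5][5] is also 4, so no common subsequence is longer.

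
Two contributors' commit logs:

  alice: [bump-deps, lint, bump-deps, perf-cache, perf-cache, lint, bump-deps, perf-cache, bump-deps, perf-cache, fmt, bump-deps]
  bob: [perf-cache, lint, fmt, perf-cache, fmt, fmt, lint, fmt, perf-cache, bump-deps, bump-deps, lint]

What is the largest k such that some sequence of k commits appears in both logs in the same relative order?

Taking lint (alice #2, bob #2), perf-cache (alice #4, bob #4), lint (alice #6, bob #7), perf-cache (alice #8, bob #9), bump-deps (alice #9, bob #10), bump-deps (alice #12, bob #11) gives a common subsequence of length 6. dp[12][12] = 6 confirms this is the maximum.

6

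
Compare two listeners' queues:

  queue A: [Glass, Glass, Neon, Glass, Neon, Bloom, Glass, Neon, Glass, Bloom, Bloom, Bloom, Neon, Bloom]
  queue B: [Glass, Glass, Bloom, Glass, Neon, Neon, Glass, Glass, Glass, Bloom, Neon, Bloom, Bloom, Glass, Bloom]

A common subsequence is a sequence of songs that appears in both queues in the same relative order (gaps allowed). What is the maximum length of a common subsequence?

Taking Glass (queue A #1, queue B #2); then Glass (queue A #2, queue B #4); then Neon (queue A #3, queue B #6); then Glass (queue A #4, queue B #7); then Glass (queue A #7, queue B #8); then Glass (queue A #9, queue B #9); then Bloom (queue A #10, queue B #10); then Bloom (queue A #11, queue B #12); then Bloom (queue A #12, queue B #13); then Bloom (queue A #14, queue B #15) gives a common subsequence of length 10, and the DP table's final entry dp[14][15] is also 10, so no common subsequence is longer.

10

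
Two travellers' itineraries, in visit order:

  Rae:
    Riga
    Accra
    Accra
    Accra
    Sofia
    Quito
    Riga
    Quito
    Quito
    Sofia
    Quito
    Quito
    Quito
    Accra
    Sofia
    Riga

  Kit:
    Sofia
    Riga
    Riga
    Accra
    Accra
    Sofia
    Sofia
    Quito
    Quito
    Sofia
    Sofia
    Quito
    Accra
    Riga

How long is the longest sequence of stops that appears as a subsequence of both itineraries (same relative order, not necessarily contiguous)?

10

One common subsequence of length 10: Riga [1,3]; then Accra [2,4]; then Accra [3,5]; then Sofia [5,7]; then Quito [6,8]; then Quito [8,9]; then Sofia [10,11]; then Quito [13,12]; then Accra [14,13]; then Riga [16,14], and the DP table's final entry dp[16][14] is also 10, so no common subsequence is longer.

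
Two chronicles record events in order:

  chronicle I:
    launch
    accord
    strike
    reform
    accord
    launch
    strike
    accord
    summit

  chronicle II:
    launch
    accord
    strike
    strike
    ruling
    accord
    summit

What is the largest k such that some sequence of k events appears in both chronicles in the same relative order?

6

Match launch at chronicle I[1]=chronicle II[1], then accord at chronicle I[2]=chronicle II[2], then strike at chronicle I[3]=chronicle II[3], then strike at chronicle I[7]=chronicle II[4], then accord at chronicle I[8]=chronicle II[6], then summit at chronicle I[9]=chronicle II[7] — 6 events in the same relative order in both, and the DP table's final entry dp[9][7] is also 6, so no common subsequence is longer.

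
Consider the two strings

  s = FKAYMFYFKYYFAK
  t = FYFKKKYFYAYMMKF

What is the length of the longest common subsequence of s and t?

8

Pick F [1,1], Y [4,2], F [6,3], Y [7,7], F [8,8], Y [10,9], Y [11,11], F [12,15]; all 8 characters appear in both, in order. Since dp[14][15] = 8, nothing longer is possible.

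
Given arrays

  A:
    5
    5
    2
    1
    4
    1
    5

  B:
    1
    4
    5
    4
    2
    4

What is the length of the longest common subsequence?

Pick 5 [1,3], 2 [3,5], 4 [5,6]; all 3 values appear in both, in order. The LCS DP gives dp[7][6] = 3, so this is optimal.

3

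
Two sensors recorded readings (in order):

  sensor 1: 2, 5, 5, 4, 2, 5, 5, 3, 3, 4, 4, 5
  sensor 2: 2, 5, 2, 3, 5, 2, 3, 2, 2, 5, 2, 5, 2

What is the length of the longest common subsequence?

6

Pick 2 (sensor 1 #1, sensor 2 #1) → 5 (sensor 1 #2, sensor 2 #2) → 5 (sensor 1 #3, sensor 2 #5) → 2 (sensor 1 #5, sensor 2 #9) → 5 (sensor 1 #6, sensor 2 #10) → 5 (sensor 1 #7, sensor 2 #12); all 6 values appear in both, in order. dp[12][13] = 6 confirms this is the maximum.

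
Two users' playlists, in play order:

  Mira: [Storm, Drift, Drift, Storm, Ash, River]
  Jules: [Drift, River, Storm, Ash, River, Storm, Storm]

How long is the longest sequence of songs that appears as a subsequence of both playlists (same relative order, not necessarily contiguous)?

4

Match Drift [2,1], Storm [4,3], Ash [5,4], River [6,5] — 4 songs in the same relative order in both. Since dp[6][7] = 4, nothing longer is possible.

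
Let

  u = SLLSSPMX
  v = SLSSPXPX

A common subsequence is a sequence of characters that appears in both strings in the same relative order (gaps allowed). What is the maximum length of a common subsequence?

One common subsequence of length 6: S (u #1, v #1), L (u #3, v #2), S (u #4, v #3), S (u #5, v #4), P (u #6, v #7), X (u #8, v #8), and the DP table's final entry dp[8][8] is also 6, so no common subsequence is longer.

6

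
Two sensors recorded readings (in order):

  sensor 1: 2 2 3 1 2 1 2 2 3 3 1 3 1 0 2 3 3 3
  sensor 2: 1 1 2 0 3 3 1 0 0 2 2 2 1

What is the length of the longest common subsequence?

8

Pick 1 (sensor 1 #4, sensor 2 #1), then 1 (sensor 1 #6, sensor 2 #2), then 2 (sensor 1 #7, sensor 2 #3), then 3 (sensor 1 #9, sensor 2 #5), then 3 (sensor 1 #10, sensor 2 #6), then 1 (sensor 1 #11, sensor 2 #7), then 0 (sensor 1 #14, sensor 2 #9), then 2 (sensor 1 #15, sensor 2 #12); all 8 values appear in both, in order. Since dp[18][13] = 8, nothing longer is possible.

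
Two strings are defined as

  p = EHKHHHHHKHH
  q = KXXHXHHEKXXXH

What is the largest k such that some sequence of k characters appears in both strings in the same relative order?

Match K [3,1], then H [4,4], then H [5,6], then H [6,7], then K [9,9], then H [11,13] — 6 characters in the same relative order in both. Since dp[11][13] = 6, nothing longer is possible.

6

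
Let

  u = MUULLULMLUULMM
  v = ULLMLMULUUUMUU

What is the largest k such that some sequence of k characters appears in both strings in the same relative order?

One common subsequence of length 9: U (u #3, v #1), then L (u #4, v #2), then L (u #5, v #3), then L (u #7, v #5), then M (u #8, v #6), then L (u #9, v #8), then U (u #10, v #10), then U (u #11, v #11), then M (u #13, v #12). Since dp[14][14] = 9, nothing longer is possible.

9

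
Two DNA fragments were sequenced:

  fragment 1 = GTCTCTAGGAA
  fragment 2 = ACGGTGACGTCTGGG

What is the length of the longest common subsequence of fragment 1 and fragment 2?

Taking G [1,4], T [2,5], C [3,8], T [4,10], C [5,11], T [6,12], G [8,14], G [9,15] gives a common subsequence of length 8. Since dp[11][15] = 8, nothing longer is possible.

8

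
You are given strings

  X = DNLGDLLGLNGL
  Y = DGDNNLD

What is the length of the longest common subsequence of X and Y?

5

Let dp[i][j] be the LCS length of the first i characters of X and the first j characters of Y. dp[i][j] = dp[i-1][j-1]+1 when the i-th and j-th characters match, else max(dp[i-1][j], dp[i][j-1]).
    ·  D  G  D  N  N  L  D
 ·  0  0  0  0  0  0  0  0
 D  0  1  1  1  1  1  1  1
 N  0  1  1  1  2  2  2  2
 L  0  1  1  1  2  2  3  3
 G  0  1  2  2  2  2  3  3
 D  0  1  2  3  3  3  3  4
 L  0  1  2  3  3  3  4  4
 L  0  1  2  3  3  3  4  4
 G  0  1  2  3  3  3  4  4
 L  0  1  2  3  3  3  4  4
 N  0  1  2  3  4  4  4  4
 G  0  1  2  3  4  4  4  4
 L  0  1  2  3  4  4  5  5
dp[12][7] = 5. One LCS (by backtracking along matches): DGDNL.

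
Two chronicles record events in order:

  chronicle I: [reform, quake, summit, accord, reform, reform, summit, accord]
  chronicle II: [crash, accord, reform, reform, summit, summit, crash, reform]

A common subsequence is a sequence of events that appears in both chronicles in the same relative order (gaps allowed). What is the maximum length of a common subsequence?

Taking accord at chronicle I[4]=chronicle II[2] → reform at chronicle I[5]=chronicle II[3] → reform at chronicle I[6]=chronicle II[4] → summit at chronicle I[7]=chronicle II[6] gives a common subsequence of length 4. The LCS DP gives dp[8][8] = 4, so this is optimal.

4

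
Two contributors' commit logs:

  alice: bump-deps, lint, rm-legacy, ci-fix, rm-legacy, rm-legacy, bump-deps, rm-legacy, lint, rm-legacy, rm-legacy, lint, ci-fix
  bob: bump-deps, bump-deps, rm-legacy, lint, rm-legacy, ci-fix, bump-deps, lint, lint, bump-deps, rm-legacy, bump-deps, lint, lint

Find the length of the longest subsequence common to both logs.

8

Taking bump-deps at alice[1]=bob[2], lint at alice[2]=bob[4], rm-legacy at alice[3]=bob[5], ci-fix at alice[4]=bob[6], rm-legacy at alice[6]=bob[11], bump-deps at alice[7]=bob[12], lint at alice[9]=bob[13], lint at alice[12]=bob[14] gives a common subsequence of length 8. Since dp[13][14] = 8, nothing longer is possible.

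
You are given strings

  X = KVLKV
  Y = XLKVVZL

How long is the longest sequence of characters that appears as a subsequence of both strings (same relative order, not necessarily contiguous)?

Let dp[i][j] be the LCS length of the first i characters of X and the first j characters of Y. dp[i][j] = dp[i-1][j-1]+1 when the i-th and j-th characters match, else max(dp[i-1][j], dp[i][j-1]).
    ·  X  L  K  V  V  Z  L
 ·  0  0  0  0  0  0  0  0
 K  0  0  0  1  1  1  1  1
 V  0  0  0  1  2  2  2  2
 L  0  0  1  1  2  2  2  3
 K  0  0  1  2  2  2  2  3
 V  0  0  1  2  3  3  3  3
dp[5][7] = 3. One LCS (by backtracking along matches): KVL.

3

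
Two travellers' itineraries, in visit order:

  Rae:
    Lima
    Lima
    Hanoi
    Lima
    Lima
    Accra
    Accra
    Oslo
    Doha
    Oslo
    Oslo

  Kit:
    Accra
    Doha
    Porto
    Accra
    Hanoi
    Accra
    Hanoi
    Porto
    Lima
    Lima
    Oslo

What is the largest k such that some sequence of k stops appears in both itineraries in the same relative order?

4

Pick Hanoi [3,7] → Lima [4,9] → Lima [5,10] → Oslo [11,11]; all 4 stops appear in both, in order. Since dp[11][11] = 4, nothing longer is possible.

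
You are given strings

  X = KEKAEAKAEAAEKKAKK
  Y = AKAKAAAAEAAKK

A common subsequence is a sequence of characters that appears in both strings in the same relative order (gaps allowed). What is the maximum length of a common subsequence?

10

Match K (X #1, Y #2); then K (X #3, Y #4); then A (X #4, Y #6); then A (X #6, Y #7); then A (X #8, Y #8); then E (X #9, Y #9); then A (X #11, Y #10); then A (X #15, Y #11); then K (X #16, Y #12); then K (X #17, Y #13) — 10 characters in the same relative order in both. The LCS DP gives dp[17][13] = 10, so this is optimal.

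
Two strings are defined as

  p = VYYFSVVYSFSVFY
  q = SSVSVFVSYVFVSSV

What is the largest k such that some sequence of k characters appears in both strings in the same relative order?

One common subsequence of length 8: V at p[1]=q[5], then F at p[4]=q[6], then S at p[5]=q[8], then V at p[6]=q[10], then V at p[7]=q[12], then S at p[9]=q[13], then S at p[11]=q[14], then V at p[12]=q[15]. Since dp[14][15] = 8, nothing longer is possible.

8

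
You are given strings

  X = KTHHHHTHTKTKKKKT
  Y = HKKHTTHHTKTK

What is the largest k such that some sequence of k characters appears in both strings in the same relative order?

Pick K (X #1, Y #3); then T (X #2, Y #6); then H (X #6, Y #7); then H (X #8, Y #8); then T (X #9, Y #9); then K (X #10, Y #10); then T (X #11, Y #11); then K (X #15, Y #12); all 8 characters appear in both, in order. Since dp[16][12] = 8, nothing longer is possible.

8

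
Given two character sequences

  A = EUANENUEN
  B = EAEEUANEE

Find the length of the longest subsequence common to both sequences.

6

Let dp[i][j] be the LCS length of the first i characters of A and the first j characters of B. dp[i][j] = dp[i-1][j-1]+1 when the i-th and j-th characters match, else max(dp[i-1][j], dp[i][j-1]).
    ·  E  A  E  E  U  A  N  E  E
 ·  0  0  0  0  0  0  0  0  0  0
 E  0  1  1  1  1  1  1  1  1  1
 U  0  1  1  1  1  2  2  2  2  2
 A  0  1  2  2  2  2  3  3  3  3
 N  0  1  2  2  2  2  3  4  4  4
 E  0  1  2  3  3  3  3  4  5  5
 N  0  1  2  3  3  3  3  4  5  5
 U  0  1  2  3  3  4  4  4  5  5
 E  0  1  2  3  4  4  4  4  5  6
 N  0  1  2  3  4  4  4  5  5  6
dp[9][9] = 6. One LCS (by backtracking along matches): EUANEE.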